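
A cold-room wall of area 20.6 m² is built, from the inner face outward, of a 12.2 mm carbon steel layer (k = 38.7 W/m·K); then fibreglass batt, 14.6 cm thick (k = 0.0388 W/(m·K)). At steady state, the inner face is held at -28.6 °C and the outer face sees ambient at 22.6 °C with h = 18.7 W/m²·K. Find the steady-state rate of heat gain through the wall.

Q = 276 W

Resistance network (inner→outer):
  R_carbon steel = L/(kA) = 0.0122/(38.7·20.6) = 1.530×10^-5 K/W
  R_fibreglass batt = L/(kA) = 0.146/(0.0388·20.6) = 0.1827 K/W
  R_conv,out = 1/(hA) = 1/(18.7·20.6) = 0.002596 K/W
ΣR = 1.530×10^-5 + 0.1827 + 0.002596 = 0.1853 K/W
Q = ΔT/ΣR = (-28.6 °C − 22.6 °C)/0.1853 = -276 W
(Negative Q ⇒ heat flows inward; heat gain = 276 W.)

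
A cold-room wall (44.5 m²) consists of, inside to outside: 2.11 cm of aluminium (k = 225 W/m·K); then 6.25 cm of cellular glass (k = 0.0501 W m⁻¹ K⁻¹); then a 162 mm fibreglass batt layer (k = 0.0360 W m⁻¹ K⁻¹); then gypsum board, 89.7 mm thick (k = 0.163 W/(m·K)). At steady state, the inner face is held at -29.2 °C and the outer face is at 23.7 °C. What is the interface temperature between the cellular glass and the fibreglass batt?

T = -18.7 °C

Series thermal resistances, inner to outer:
  R_aluminium = L/(kA) = 0.0211/(225·44.5) = 2.107×10^-6 K/W
  R_cellular glass = L/(kA) = 0.0625/(0.0501·44.5) = 0.02803 K/W
  R_fibreglass batt = L/(kA) = 0.162/(0.0360·44.5) = 0.1011 K/W
  R_gypsum board = L/(kA) = 0.0897/(0.163·44.5) = 0.01237 K/W
ΣR = 2.107×10^-6 + 0.02803 + 0.1011 + 0.01237 = 0.1415 K/W
Q = ΔT/ΣR = (-29.2 °C − 23.7 °C)/0.1415 = -373.9 W
From the inner boundary to the cellular glass/fibreglass batt interface, ΣR_partial = 0.02803 K/W.
T_interface = T_in − Q·ΣR_partial = -29.2 °C − (-373.9)(0.02803) = -18.7 °C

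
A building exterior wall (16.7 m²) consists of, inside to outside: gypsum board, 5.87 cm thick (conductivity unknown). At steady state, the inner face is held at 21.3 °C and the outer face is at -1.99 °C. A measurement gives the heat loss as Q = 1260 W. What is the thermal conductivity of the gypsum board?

k = 0.190 W/m·K

ΣR = ΔT/Q = |21.3 − -1.99|/1260 = 0.01848 K/W
L/(kA) = 0.01848 ⇒ k = 0.0587/(0.01848·16.7) = 0.190 W/m·K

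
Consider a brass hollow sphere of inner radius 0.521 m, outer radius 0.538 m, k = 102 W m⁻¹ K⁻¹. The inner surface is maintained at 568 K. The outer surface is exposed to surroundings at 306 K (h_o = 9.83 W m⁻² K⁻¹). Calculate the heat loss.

Q = 9.35 kW

Resistance network (inner→outer):
  R_brass = (1/0.521 − 1/0.538)/(4πk) = 0.06065/(4π·102) = 4.732×10^-5 K/W
  R_conv,out = 1/(4πr²h) = 1/(4π·0.538²·9.83) = 0.02797 K/W
ΣR = 4.732×10^-5 + 0.02797 = 0.02802 K/W
Q = ΔT/ΣR = (568 K − 306 K)/0.02802 = 9350 W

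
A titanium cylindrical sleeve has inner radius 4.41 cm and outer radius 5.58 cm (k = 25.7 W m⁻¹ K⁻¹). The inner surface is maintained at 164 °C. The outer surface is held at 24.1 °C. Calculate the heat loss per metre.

Q' = 96000 W/m

Q' = 2πk·ΔT/ln(r₂/r₁) = 2π × 25.7 × 139.9 / ln(0.0558/0.0441) = 96000 W/m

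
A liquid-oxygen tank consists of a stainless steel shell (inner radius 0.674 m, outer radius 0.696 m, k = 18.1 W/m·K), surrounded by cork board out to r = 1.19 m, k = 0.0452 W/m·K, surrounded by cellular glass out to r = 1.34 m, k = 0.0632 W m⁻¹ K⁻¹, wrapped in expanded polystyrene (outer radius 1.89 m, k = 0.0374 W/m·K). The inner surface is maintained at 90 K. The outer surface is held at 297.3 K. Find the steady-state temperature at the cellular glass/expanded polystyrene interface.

T = 238.6 K

Series thermal resistances, inner to outer:
  R_stainless steel = (1/0.674 − 1/0.696)/(4πk) = 0.04690/(4π·18.1) = 2.062×10^-4 K/W
  R_cork board = (1/0.696 − 1/1.19)/(4πk) = 0.5964/(4π·0.0452) = 1.050 K/W
  R_cellular glass = (1/1.19 − 1/1.34)/(4πk) = 0.09407/(4π·0.0632) = 0.1184 K/W
  R_expanded polystyrene = (1/1.34 − 1/1.89)/(4πk) = 0.2172/(4π·0.0374) = 0.4621 K/W
ΣR = 2.062×10^-4 + 1.050 + 0.1184 + 0.4621 = 1.631 K/W
Q = ΔT/ΣR = (90 K − 297.3 K)/1.631 = -127.1 W
From the inner boundary to the cellular glass/expanded polystyrene interface, ΣR_partial = 1.169 K/W.
T_interface = T_in − Q·ΣR_partial = 90 K − (-127.1)(1.169) = 238.6 K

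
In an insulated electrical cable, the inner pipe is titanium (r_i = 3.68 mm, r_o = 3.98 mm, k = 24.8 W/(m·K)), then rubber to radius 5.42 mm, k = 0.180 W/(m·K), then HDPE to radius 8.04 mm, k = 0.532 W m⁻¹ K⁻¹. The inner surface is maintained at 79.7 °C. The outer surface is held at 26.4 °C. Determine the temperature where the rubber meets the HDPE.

T = 42.5 °C

Treat each layer as a resistance in series:
  R'_titanium = ln(0.00398/0.00368)/(2πk) = 0.07837/(2π·24.8) = 5.029×10^-4 m·K/W
  R'_rubber = ln(0.00542/0.00398)/(2πk) = 0.3088/(2π·0.180) = 0.2731 m·K/W
  R'_HDPE = ln(0.00804/0.00542)/(2πk) = 0.3943/(2π·0.532) = 0.1180 m·K/W
ΣR = 5.029×10^-4 + 0.2731 + 0.1180 = 0.3916 m·K/W
Q' = ΔT/ΣR = (79.7 °C − 26.4 °C)/0.3916 = 136.1 W/m
From the inner boundary to the rubber/HDPE interface, ΣR_partial = 0.2736 m·K/W.
T_interface = T_in − Q'·ΣR_partial = 79.7 °C − (136.1)(0.2736) = 42.5 °C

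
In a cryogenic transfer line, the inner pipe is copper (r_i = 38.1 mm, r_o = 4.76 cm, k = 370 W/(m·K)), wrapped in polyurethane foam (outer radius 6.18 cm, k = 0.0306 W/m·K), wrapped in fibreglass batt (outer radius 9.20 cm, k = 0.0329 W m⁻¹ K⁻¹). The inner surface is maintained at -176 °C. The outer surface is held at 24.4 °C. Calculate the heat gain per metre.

Q' = 61.0 W/m

Treat each layer as a resistance in series:
  R'_copper = ln(0.0476/0.0381)/(2πk) = 0.2226/(2π·370) = 9.576×10^-5 m·K/W
  R'_polyurethane foam = ln(0.0618/0.0476)/(2πk) = 0.2611/(2π·0.0306) = 1.358 m·K/W
  R'_fibreglass batt = ln(0.0920/0.0618)/(2πk) = 0.3979/(2π·0.0329) = 1.925 m·K/W
ΣR = 9.576×10^-5 + 1.358 + 1.925 = 3.283 m·K/W
Q' = ΔT/ΣR = (-176 °C − 24.4 °C)/3.283 = -61.0 W/m
(Negative Q' ⇒ heat flows inward; heat gain = 61.0 W/m.)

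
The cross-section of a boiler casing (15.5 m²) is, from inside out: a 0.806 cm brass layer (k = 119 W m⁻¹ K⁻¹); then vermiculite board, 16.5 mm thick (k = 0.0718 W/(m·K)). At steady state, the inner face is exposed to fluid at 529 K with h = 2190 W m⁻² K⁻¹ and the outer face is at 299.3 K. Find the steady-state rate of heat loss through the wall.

Treat each layer as a resistance in series:
  R_conv,in = 1/(hA) = 1/(2190·15.5) = 2.946×10^-5 K/W
  R_brass = L/(kA) = 0.00806/(119·15.5) = 4.370×10^-6 K/W
  R_vermiculite board = L/(kA) = 0.0165/(0.0718·15.5) = 0.01483 K/W
ΣR = 2.946×10^-5 + 4.370×10^-6 + 0.01483 = 0.01486 K/W
Q = ΔT/ΣR = (529 K − 299.3 K)/0.01486 = 15500 W

Q = 15.5 kW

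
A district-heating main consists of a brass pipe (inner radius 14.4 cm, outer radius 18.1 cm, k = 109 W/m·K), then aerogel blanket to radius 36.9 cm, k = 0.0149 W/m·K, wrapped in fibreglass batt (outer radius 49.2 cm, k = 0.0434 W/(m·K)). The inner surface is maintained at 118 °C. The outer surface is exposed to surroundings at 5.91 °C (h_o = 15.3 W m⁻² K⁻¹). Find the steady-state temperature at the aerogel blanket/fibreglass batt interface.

T = 19.8 °C

Resistance network (inner→outer):
  R'_brass = ln(0.181/0.144)/(2πk) = 0.2287/(2π·109) = 3.339×10^-4 m·K/W
  R'_aerogel blanket = ln(0.369/0.181)/(2πk) = 0.7123/(2π·0.0149) = 7.608 m·K/W
  R'_fibreglass batt = ln(0.492/0.369)/(2πk) = 0.2877/(2π·0.0434) = 1.055 m·K/W
  R'_conv,out = 1/(2πr h) = 1/(2π·0.492·15.3) = 0.02114 m·K/W
ΣR = 3.339×10^-4 + 7.608 + 1.055 + 0.02114 = 8.684 m·K/W
Q' = ΔT/ΣR = (118 °C − 5.91 °C)/8.684 = 12.91 W/m
From the inner boundary to the aerogel blanket/fibreglass batt interface, ΣR_partial = 7.608 m·K/W.
T_interface = T_in − Q'·ΣR_partial = 118 °C − (12.91)(7.608) = 19.8 °C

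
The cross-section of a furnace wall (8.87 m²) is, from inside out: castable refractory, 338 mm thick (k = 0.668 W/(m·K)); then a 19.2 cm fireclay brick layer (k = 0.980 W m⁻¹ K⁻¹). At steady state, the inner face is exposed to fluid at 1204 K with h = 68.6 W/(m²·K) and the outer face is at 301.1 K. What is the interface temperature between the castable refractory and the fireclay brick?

Series thermal resistances, inner to outer:
  R_conv,in = 1/(hA) = 1/(68.6·8.87) = 0.001643 K/W
  R_castable refractory = L/(kA) = 0.338/(0.668·8.87) = 0.05704 K/W
  R_fireclay brick = L/(kA) = 0.192/(0.980·8.87) = 0.02209 K/W
ΣR = 0.001643 + 0.05704 + 0.02209 = 0.08077 K/W
Q = ΔT/ΣR = (1204 K − 301.1 K)/0.08077 = 11180 W
From the inner boundary to the castable refractory/fireclay brick interface, ΣR_partial = 0.05868 K/W.
T_interface = T_in − Q·ΣR_partial = 1204 K − (11180)(0.05868) = 548 K

T = 548 K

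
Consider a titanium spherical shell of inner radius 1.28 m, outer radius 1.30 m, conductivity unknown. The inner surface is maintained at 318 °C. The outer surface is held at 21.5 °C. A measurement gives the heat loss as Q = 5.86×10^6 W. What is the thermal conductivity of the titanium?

ΣR = ΔT/Q = |318 − 21.5|/5.86×10^6 = 5.060×10^-5 K/W
(1/r₁−1/r₂)/(4πk) = 5.060×10^-5 ⇒ k = 0.01202/(4π·5.060×10^-5) = 18.9 W/m·K

k = 18.9 W/m·K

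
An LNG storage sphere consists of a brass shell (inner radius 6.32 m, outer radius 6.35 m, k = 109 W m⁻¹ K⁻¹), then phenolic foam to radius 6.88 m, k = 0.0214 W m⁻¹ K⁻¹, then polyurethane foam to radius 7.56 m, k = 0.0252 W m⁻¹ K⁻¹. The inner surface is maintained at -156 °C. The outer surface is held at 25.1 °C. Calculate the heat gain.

Q = 2.10 kW

Treat each layer as a resistance in series:
  R_brass = (1/6.32 − 1/6.35)/(4πk) = 7.475×10^-4/(4π·109) = 5.458×10^-7 K/W
  R_phenolic foam = (1/6.35 − 1/6.88)/(4πk) = 0.01213/(4π·0.0214) = 0.04511 K/W
  R_polyurethane foam = (1/6.88 − 1/7.56)/(4πk) = 0.01307/(4π·0.0252) = 0.04128 K/W
ΣR = 5.458×10^-7 + 0.04511 + 0.04128 = 0.08639 K/W
Q = ΔT/ΣR = (-156 °C − 25.1 °C)/0.08639 = -2100 W
(Negative Q ⇒ heat flows inward; heat gain = 2100 W.)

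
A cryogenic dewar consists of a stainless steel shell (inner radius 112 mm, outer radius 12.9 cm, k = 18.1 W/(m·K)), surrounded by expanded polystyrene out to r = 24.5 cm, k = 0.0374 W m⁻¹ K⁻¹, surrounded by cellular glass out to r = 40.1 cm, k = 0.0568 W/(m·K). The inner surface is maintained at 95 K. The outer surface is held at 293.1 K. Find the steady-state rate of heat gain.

Q = 19.7 W

Treat each layer as a resistance in series:
  R_stainless steel = (1/0.112 − 1/0.129)/(4πk) = 1.177/(4π·18.1) = 0.005173 K/W
  R_expanded polystyrene = (1/0.129 − 1/0.245)/(4πk) = 3.670/(4π·0.0374) = 7.809 K/W
  R_cellular glass = (1/0.245 − 1/0.401)/(4πk) = 1.588/(4π·0.0568) = 2.225 K/W
ΣR = 0.005173 + 7.809 + 2.225 = 10.04 K/W
Q = ΔT/ΣR = (95 K − 293.1 K)/10.04 = -19.7 W
(Negative Q ⇒ heat flows inward; heat gain = 19.7 W.)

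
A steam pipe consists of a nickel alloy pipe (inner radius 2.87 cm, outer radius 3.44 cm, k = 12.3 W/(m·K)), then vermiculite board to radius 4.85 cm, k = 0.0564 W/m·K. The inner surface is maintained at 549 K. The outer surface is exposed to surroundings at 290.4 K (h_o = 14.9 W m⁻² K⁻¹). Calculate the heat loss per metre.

Q' = 217 W/m

Treat each layer as a resistance in series:
  R'_nickel alloy = ln(0.0344/0.0287)/(2πk) = 0.1812/(2π·12.3) = 0.002344 m·K/W
  R'_vermiculite board = ln(0.0485/0.0344)/(2πk) = 0.3435/(2π·0.0564) = 0.9693 m·K/W
  R'_conv,out = 1/(2πr h) = 1/(2π·0.0485·14.9) = 0.2202 m·K/W
ΣR = 0.002344 + 0.9693 + 0.2202 = 1.192 m·K/W
Q' = ΔT/ΣR = (549 K − 290.4 K)/1.192 = 217 W/m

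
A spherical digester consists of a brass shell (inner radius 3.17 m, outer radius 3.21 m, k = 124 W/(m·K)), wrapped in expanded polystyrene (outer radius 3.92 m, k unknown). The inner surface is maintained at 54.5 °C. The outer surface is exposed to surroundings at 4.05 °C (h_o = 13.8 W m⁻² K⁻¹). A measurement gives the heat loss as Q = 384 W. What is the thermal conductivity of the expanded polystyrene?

ΣR = ΔT/Q = |54.5 − 4.05|/384 = 0.1314 K/W
Known resistances:
  R_brass = (1/3.17 − 1/3.21)/(4πk) = 0.003931/(4π·124) = 2.523×10^-6 K/W
  R_conv,out = 1/(4πr²h) = 1/(4π·3.92²·13.8) = 3.753×10^-4 K/W
R_expanded polystyrene = ΣR − ΣR_known = 0.1314 − 3.778×10^-4 = 0.1310 K/W
(1/r₁−1/r₂)/(4πk) = 0.1310 ⇒ k = 0.05642/(4π·0.1310) = 0.0343 W/m·K

k = 0.0343 W/m·K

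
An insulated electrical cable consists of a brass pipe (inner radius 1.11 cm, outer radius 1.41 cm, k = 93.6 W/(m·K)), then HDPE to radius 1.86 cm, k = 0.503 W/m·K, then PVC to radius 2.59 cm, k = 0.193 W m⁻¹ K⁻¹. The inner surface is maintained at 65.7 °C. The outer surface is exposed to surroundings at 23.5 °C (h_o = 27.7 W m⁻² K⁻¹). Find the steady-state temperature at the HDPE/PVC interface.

Series thermal resistances, inner to outer:
  R'_brass = ln(0.0141/0.0111)/(2πk) = 0.2392/(2π·93.6) = 4.068×10^-4 m·K/W
  R'_HDPE = ln(0.0186/0.0141)/(2πk) = 0.2770/(2π·0.503) = 0.08764 m·K/W
  R'_PVC = ln(0.0259/0.0186)/(2πk) = 0.3311/(2π·0.193) = 0.2730 m·K/W
  R'_conv,out = 1/(2πr h) = 1/(2π·0.0259·27.7) = 0.2218 m·K/W
ΣR = 4.068×10^-4 + 0.08764 + 0.2730 + 0.2218 = 0.5828 m·K/W
Q' = ΔT/ΣR = (65.7 °C − 23.5 °C)/0.5828 = 72.41 W/m
From the inner boundary to the HDPE/PVC interface, ΣR_partial = 0.08805 m·K/W.
T_interface = T_in − Q'·ΣR_partial = 65.7 °C − (72.41)(0.08805) = 59.3 °C

T = 59.3 °C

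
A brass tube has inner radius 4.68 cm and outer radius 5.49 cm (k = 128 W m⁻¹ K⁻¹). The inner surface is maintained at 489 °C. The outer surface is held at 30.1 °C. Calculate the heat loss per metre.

Q' = 2πk·ΔT/ln(r₂/r₁) = 2π × 128 × 458.9 / ln(0.0549/0.0468) = 2.31×10^6 W/m

Q' = 2310 kW/m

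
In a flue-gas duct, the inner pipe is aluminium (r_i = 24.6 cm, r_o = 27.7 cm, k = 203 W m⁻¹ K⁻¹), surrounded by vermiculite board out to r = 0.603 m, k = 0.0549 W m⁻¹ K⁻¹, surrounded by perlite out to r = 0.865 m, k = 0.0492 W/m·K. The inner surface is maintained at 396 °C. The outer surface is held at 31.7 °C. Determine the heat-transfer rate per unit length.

Resistance network (inner→outer):
  R'_aluminium = ln(0.277/0.246)/(2πk) = 0.1187/(2π·203) = 9.305×10^-5 m·K/W
  R'_vermiculite board = ln(0.603/0.277)/(2πk) = 0.7779/(2π·0.0549) = 2.255 m·K/W
  R'_perlite = ln(0.865/0.603)/(2πk) = 0.3608/(2π·0.0492) = 1.167 m·K/W
ΣR = 9.305×10^-5 + 2.255 + 1.167 = 3.422 m·K/W
Q' = ΔT/ΣR = (396 °C − 31.7 °C)/3.422 = 106 W/m

Q' = 106 W/m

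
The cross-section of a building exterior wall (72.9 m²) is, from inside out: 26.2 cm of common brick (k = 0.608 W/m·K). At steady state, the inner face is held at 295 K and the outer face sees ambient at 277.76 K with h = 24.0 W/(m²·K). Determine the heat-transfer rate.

Q = 2.66 kW

Resistance network (inner→outer):
  R_common brick = L/(kA) = 0.262/(0.608·72.9) = 0.005911 K/W
  R_conv,out = 1/(hA) = 1/(24.0·72.9) = 5.716×10^-4 K/W
ΣR = 0.005911 + 5.716×10^-4 = 0.006483 K/W
Q = ΔT/ΣR = (295 K − 277.76 K)/0.006483 = 2660 W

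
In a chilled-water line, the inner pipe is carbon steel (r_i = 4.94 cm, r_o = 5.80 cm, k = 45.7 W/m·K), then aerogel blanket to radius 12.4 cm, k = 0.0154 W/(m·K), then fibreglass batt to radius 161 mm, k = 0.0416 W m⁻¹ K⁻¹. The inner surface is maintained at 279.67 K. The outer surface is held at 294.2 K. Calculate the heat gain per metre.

Treat each layer as a resistance in series:
  R'_carbon steel = ln(0.0580/0.0494)/(2πk) = 0.1605/(2π·45.7) = 5.589×10^-4 m·K/W
  R'_aerogel blanket = ln(0.124/0.0580)/(2πk) = 0.7598/(2π·0.0154) = 7.853 m·K/W
  R'_fibreglass batt = ln(0.161/0.124)/(2πk) = 0.2611/(2π·0.0416) = 0.9990 m·K/W
ΣR = 5.589×10^-4 + 7.853 + 0.9990 = 8.853 m·K/W
Q' = ΔT/ΣR = (279.67 K − 294.2 K)/8.853 = -1.64 W/m
(Negative Q' ⇒ heat flows inward; heat gain = 1.64 W/m.)

Q' = 1.64 W/m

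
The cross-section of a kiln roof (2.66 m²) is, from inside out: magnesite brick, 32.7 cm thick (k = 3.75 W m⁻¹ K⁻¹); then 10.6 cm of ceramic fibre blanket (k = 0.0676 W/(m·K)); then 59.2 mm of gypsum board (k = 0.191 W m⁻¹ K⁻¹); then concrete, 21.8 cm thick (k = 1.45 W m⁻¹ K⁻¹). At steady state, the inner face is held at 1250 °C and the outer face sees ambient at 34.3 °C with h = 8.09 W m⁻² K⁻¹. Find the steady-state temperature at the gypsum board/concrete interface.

T = 183 °C

Treat each layer as a resistance in series:
  R_magnesite brick = L/(kA) = 0.327/(3.75·2.66) = 0.03278 K/W
  R_ceramic fibre blanket = L/(kA) = 0.106/(0.0676·2.66) = 0.5895 K/W
  R_gypsum board = L/(kA) = 0.0592/(0.191·2.66) = 0.1165 K/W
  R_concrete = L/(kA) = 0.218/(1.45·2.66) = 0.05652 K/W
  R_conv,out = 1/(hA) = 1/(8.09·2.66) = 0.04647 K/W
ΣR = 0.03278 + 0.5895 + 0.1165 + 0.05652 + 0.04647 = 0.8418 K/W
Q = ΔT/ΣR = (1250 °C − 34.3 °C)/0.8418 = 1444 W
From the inner boundary to the gypsum board/concrete interface, ΣR_partial = 0.7388 K/W.
T_interface = T_in − Q·ΣR_partial = 1250 °C − (1444)(0.7388) = 183 °C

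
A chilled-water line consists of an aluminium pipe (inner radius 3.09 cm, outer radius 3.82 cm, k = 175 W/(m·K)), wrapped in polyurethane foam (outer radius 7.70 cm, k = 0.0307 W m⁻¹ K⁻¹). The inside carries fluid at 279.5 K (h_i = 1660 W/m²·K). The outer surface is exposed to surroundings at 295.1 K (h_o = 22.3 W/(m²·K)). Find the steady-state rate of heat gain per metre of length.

Q' = 4.18 W/m

Series thermal resistances, inner to outer:
  R'_conv,in = 1/(2πr h) = 1/(2π·0.0309·1660) = 0.003103 m·K/W
  R'_aluminium = ln(0.0382/0.0309)/(2πk) = 0.2121/(2π·175) = 1.929×10^-4 m·K/W
  R'_polyurethane foam = ln(0.0770/0.0382)/(2πk) = 0.7010/(2π·0.0307) = 3.634 m·K/W
  R'_conv,out = 1/(2πr h) = 1/(2π·0.0770·22.3) = 0.09269 m·K/W
ΣR = 0.003103 + 1.929×10^-4 + 3.634 + 0.09269 = 3.730 m·K/W
Q' = ΔT/ΣR = (279.5 K − 295.1 K)/3.730 = -4.18 W/m
(Negative Q' ⇒ heat flows inward; heat gain = 4.18 W/m.)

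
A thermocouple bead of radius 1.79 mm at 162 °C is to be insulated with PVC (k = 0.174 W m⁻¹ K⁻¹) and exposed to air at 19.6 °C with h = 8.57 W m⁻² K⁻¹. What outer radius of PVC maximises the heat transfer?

r_cr = 4.06 cm

For a sphere, r_cr = 2k_ins/h = 2·0.174/8.57 = 0.0406 m = 4.06 cm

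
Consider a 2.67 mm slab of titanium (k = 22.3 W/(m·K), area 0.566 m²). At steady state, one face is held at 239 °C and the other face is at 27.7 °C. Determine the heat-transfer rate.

Q = kA·ΔT/L = 22.3 × 0.566 × |239 °C − 27.7 °C| / 0.00267 = 9.99×10^5 W

Q = 999 kW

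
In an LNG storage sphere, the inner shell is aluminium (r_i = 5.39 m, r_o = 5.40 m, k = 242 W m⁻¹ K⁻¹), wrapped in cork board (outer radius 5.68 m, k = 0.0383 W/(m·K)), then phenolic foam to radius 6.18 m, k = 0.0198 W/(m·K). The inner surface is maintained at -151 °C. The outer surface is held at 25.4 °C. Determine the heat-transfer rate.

Q = 2.31 kW

Series thermal resistances, inner to outer:
  R_aluminium = (1/5.39 − 1/5.40)/(4πk) = 3.436×10^-4/(4π·242) = 1.130×10^-7 K/W
  R_cork board = (1/5.40 − 1/5.68)/(4πk) = 0.009129/(4π·0.0383) = 0.01897 K/W
  R_phenolic foam = (1/5.68 − 1/6.18)/(4πk) = 0.01424/(4π·0.0198) = 0.05725 K/W
ΣR = 1.130×10^-7 + 0.01897 + 0.05725 = 0.07622 K/W
Q = ΔT/ΣR = (-151 °C − 25.4 °C)/0.07622 = -2310 W
(Negative Q ⇒ heat flows inward; heat gain = 2310 W.)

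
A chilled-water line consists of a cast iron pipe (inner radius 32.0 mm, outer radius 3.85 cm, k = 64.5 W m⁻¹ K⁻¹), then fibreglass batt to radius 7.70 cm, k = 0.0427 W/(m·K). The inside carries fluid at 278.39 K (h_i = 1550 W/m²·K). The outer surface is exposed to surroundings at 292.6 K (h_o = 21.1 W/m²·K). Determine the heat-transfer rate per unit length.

Resistance network (inner→outer):
  R'_conv,in = 1/(2πr h) = 1/(2π·0.0320·1550) = 0.003209 m·K/W
  R'_cast iron = ln(0.0385/0.0320)/(2πk) = 0.1849/(2π·64.5) = 4.563×10^-4 m·K/W
  R'_fibreglass batt = ln(0.0770/0.0385)/(2πk) = 0.6931/(2π·0.0427) = 2.584 m·K/W
  R'_conv,out = 1/(2πr h) = 1/(2π·0.0770·21.1) = 0.09796 m·K/W
ΣR = 0.003209 + 4.563×10^-4 + 2.584 + 0.09796 = 2.686 m·K/W
Q' = ΔT/ΣR = (278.39 K − 292.6 K)/2.686 = -5.29 W/m
(Negative Q' ⇒ heat flows inward; heat gain = 5.29 W/m.)

Q' = 5.29 W/m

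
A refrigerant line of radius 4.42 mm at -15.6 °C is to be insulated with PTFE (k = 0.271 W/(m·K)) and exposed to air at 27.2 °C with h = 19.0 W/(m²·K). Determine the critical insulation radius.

r_cr = 1.43 cm

For a cylinder, r_cr = k_ins/h = 0.271/19.0 = 0.0143 m = 1.43 cm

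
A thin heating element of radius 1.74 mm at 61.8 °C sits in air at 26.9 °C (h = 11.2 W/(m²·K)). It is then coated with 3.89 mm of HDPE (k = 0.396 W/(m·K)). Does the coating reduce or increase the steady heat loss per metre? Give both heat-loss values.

Critical radius for a cylinder: r_cr = k/h = 0.0354 m = 3.54 cm.
Outer radius after coating: r₂ = 0.00174 + 0.00389 = 0.00563 m.
Since r₁ < r_cr and r₂ ≤ r_cr, the coating moves toward the maximum at r_cr — heat loss rises.
Bare: R = 1/(2πr₁h) = 8.167 m·K/W; Q = 34.9/8.167 = 4.27 W/m.
Coated: R = R_cond + R_conv = 2.996 m·K/W; Q = 34.9/2.996 = 11.6 W/m.

increases: 4.27 → 11.6 W/m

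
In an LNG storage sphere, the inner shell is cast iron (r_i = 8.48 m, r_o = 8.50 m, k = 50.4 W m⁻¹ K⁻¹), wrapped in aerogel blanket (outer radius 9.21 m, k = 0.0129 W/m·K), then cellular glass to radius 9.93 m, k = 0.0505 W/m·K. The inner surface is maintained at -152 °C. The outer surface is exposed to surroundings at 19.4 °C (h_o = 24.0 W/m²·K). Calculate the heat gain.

Resistance network (inner→outer):
  R_cast iron = (1/8.48 − 1/8.50)/(4πk) = 2.775×10^-4/(4π·50.4) = 4.381×10^-7 K/W
  R_aerogel blanket = (1/8.50 − 1/9.21)/(4πk) = 0.009069/(4π·0.0129) = 0.05595 K/W
  R_cellular glass = (1/9.21 − 1/9.93)/(4πk) = 0.007873/(4π·0.0505) = 0.01241 K/W
  R_conv,out = 1/(4πr²h) = 1/(4π·9.93²·24.0) = 3.363×10^-5 K/W
ΣR = 4.381×10^-7 + 0.05595 + 0.01241 + 3.363×10^-5 = 0.06839 K/W
Q = ΔT/ΣR = (-152 °C − 19.4 °C)/0.06839 = -2510 W
(Negative Q ⇒ heat flows inward; heat gain = 2510 W.)

Q = 2510 W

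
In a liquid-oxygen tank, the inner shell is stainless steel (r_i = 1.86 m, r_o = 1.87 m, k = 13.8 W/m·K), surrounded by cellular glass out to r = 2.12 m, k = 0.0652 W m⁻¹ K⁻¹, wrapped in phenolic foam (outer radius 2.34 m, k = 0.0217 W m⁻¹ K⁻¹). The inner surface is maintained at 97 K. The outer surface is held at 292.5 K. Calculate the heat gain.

Series thermal resistances, inner to outer:
  R_stainless steel = (1/1.86 − 1/1.87)/(4πk) = 0.002875/(4π·13.8) = 1.658×10^-5 K/W
  R_cellular glass = (1/1.87 − 1/2.12)/(4πk) = 0.06306/(4π·0.0652) = 0.07697 K/W
  R_phenolic foam = (1/2.12 − 1/2.34)/(4πk) = 0.04435/(4π·0.0217) = 0.1626 K/W
ΣR = 1.658×10^-5 + 0.07697 + 0.1626 = 0.2396 K/W
Q = ΔT/ΣR = (97 K − 292.5 K)/0.2396 = -816 W
(Negative Q ⇒ heat flows inward; heat gain = 816 W.)

Q = 816 W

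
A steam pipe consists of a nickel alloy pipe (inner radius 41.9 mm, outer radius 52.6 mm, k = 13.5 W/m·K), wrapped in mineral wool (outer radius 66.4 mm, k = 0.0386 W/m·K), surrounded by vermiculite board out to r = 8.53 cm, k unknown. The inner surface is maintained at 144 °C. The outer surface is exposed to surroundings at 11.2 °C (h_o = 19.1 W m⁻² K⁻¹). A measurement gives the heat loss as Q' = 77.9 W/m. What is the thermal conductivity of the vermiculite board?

ΣR = ΔT/Q' = |144 − 11.2|/77.9 = 1.705 m·K/W
Known resistances:
  R'_nickel alloy = ln(0.0526/0.0419)/(2πk) = 0.2274/(2π·13.5) = 0.002681 m·K/W
  R'_mineral wool = ln(0.0664/0.0526)/(2πk) = 0.2330/(2π·0.0386) = 0.9606 m·K/W
  R'_conv,out = 1/(2πr h) = 1/(2π·0.0853·19.1) = 0.09769 m·K/W
R_vermiculite board = ΣR − ΣR_known = 1.705 − 1.061 = 0.6440 m·K/W
ln(r₂/r₁)/(2πk) = 0.6440 ⇒ k = 0.2505/(2π·0.6440) = 0.0619 W/m·K

k = 0.0619 W/m·K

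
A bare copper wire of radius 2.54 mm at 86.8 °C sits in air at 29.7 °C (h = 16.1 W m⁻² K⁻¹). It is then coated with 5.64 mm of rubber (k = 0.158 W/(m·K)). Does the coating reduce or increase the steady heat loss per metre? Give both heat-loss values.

Critical radius for a cylinder: r_cr = k/h = 0.00981 m = 0.981 cm.
Outer radius after coating: r₂ = 0.00254 + 0.00564 = 0.00818 m.
Since r₁ < r_cr and r₂ ≤ r_cr, the coating moves toward the maximum at r_cr — heat loss rises.
Bare: R = 1/(2πr₁h) = 3.892 m·K/W; Q = 57.1/3.892 = 14.7 W/m.
Coated: R = R_cond + R_conv = 2.387 m·K/W; Q = 57.1/2.387 = 23.9 W/m.

increases: 14.7 → 23.9 W/m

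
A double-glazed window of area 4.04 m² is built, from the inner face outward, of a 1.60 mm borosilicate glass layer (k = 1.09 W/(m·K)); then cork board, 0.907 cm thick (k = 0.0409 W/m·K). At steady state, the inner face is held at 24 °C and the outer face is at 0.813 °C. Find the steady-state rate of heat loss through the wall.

Treat each layer as a resistance in series:
  R_borosilicate glass = L/(kA) = 0.00160/(1.09·4.04) = 3.633×10^-4 K/W
  R_cork board = L/(kA) = 0.00907/(0.0409·4.04) = 0.05489 K/W
ΣR = 3.633×10^-4 + 0.05489 = 0.05525 K/W
Q = ΔT/ΣR = (24 °C − 0.813 °C)/0.05525 = 420 W

Q = 420 W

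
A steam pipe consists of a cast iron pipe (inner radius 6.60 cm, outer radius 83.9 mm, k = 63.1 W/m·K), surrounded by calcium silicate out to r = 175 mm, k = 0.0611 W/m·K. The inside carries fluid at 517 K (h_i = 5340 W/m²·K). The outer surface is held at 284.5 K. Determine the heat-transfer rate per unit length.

Q' = 121 W/m

Resistance network (inner→outer):
  R'_conv,in = 1/(2πr h) = 1/(2π·0.0660·5340) = 4.516×10^-4 m·K/W
  R'_cast iron = ln(0.0839/0.0660)/(2πk) = 0.2400/(2π·63.1) = 6.053×10^-4 m·K/W
  R'_calcium silicate = ln(0.175/0.0839)/(2πk) = 0.7352/(2π·0.0611) = 1.915 m·K/W
ΣR = 4.516×10^-4 + 6.053×10^-4 + 1.915 = 1.916 m·K/W
Q' = ΔT/ΣR = (517 K − 284.5 K)/1.916 = 121 W/m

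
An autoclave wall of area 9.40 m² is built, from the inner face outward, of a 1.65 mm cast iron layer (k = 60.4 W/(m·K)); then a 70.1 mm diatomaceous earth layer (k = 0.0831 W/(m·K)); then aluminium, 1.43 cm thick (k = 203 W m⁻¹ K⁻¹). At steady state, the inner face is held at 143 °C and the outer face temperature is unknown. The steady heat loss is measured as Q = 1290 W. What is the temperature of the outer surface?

T_out = 27.2 °C

Series resistances:
  R_cast iron = L/(kA) = 0.00165/(60.4·9.40) = 2.906×10^-6 K/W
  R_diatomaceous earth = L/(kA) = 0.0701/(0.0831·9.40) = 0.08974 K/W
  R_aluminium = L/(kA) = 0.0143/(203·9.40) = 7.494×10^-6 K/W
ΣR = 0.08975 K/W
ΔT = Q·ΣR = 1290 × 0.08975 = 115.8 K
Heat flows outward, so T_out = T_in − ΔT = 143 − 115.8 = 27.2 °C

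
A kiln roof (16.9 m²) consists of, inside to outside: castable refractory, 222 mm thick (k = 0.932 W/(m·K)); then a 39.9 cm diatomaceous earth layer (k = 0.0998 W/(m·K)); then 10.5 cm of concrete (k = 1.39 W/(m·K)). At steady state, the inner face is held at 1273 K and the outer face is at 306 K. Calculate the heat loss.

Q = 3.79 kW

Treat each layer as a resistance in series:
  R_castable refractory = L/(kA) = 0.222/(0.932·16.9) = 0.01409 K/W
  R_diatomaceous earth = L/(kA) = 0.399/(0.0998·16.9) = 0.2366 K/W
  R_concrete = L/(kA) = 0.105/(1.39·16.9) = 0.004470 K/W
ΣR = 0.01409 + 0.2366 + 0.004470 = 0.2552 K/W
Q = ΔT/ΣR = (1273 K − 306 K)/0.2552 = 3790 W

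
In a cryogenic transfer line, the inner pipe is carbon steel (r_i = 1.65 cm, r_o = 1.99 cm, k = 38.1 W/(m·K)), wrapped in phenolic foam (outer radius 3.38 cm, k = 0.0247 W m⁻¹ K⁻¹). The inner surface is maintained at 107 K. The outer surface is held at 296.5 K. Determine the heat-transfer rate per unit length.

Treat each layer as a resistance in series:
  R'_carbon steel = ln(0.0199/0.0165)/(2πk) = 0.1874/(2π·38.1) = 7.827×10^-4 m·K/W
  R'_phenolic foam = ln(0.0338/0.0199)/(2πk) = 0.5297/(2π·0.0247) = 3.413 m·K/W
ΣR = 7.827×10^-4 + 3.413 = 3.414 m·K/W
Q' = ΔT/ΣR = (107 K − 296.5 K)/3.414 = -55.5 W/m
(Negative Q' ⇒ heat flows inward; heat gain = 55.5 W/m.)

Q' = 55.5 W/m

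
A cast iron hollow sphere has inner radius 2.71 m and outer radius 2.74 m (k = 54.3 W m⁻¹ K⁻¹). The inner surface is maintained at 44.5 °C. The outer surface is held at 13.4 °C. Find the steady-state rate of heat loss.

Q = 5.25×10^6 W

Q = 4πk·ΔT/(1/r₁ − 1/r₂) = 4π × 54.3 × 31.1 / (1/2.71 − 1/2.74) = 5.25×10^6 W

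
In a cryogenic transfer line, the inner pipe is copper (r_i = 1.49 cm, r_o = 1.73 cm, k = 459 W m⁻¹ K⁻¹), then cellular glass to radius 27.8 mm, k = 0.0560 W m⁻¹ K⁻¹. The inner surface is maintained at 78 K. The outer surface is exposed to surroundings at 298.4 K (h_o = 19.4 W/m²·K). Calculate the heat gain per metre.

Resistance network (inner→outer):
  R'_copper = ln(0.0173/0.0149)/(2πk) = 0.1493/(2π·459) = 5.178×10^-5 m·K/W
  R'_cellular glass = ln(0.0278/0.0173)/(2πk) = 0.4743/(2π·0.0560) = 1.348 m·K/W
  R'_conv,out = 1/(2πr h) = 1/(2π·0.0278·19.4) = 0.2951 m·K/W
ΣR = 5.178×10^-5 + 1.348 + 0.2951 = 1.643 m·K/W
Q' = ΔT/ΣR = (78 K − 298.4 K)/1.643 = -134 W/m
(Negative Q' ⇒ heat flows inward; heat gain = 134 W/m.)

Q' = 134 W/m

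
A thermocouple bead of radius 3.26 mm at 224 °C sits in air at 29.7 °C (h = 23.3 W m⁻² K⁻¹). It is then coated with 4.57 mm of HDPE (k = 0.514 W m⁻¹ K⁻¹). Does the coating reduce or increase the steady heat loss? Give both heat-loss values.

increases: 0.605 → 2.33 W

Critical radius for a sphere: r_cr = 2k/h = 0.0441 m = 4.41 cm.
Outer radius after coating: r₂ = 0.00326 + 0.00457 = 0.00783 m.
Since r₁ < r_cr and r₂ ≤ r_cr, the coating moves toward the maximum at r_cr — heat loss rises.
Bare: R = 1/(4πr₁²h) = 321.4 K/W; Q = 194.3/321.4 = 0.605 W.
Coated: R = R_cond + R_conv = 83.43 K/W; Q = 194.3/83.43 = 2.33 W.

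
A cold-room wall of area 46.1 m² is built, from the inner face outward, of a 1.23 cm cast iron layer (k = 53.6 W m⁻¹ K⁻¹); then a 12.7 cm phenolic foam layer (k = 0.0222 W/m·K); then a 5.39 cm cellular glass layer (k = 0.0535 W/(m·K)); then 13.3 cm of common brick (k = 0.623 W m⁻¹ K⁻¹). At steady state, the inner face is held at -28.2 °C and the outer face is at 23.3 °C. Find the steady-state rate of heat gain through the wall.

Q = 342 W

Series thermal resistances, inner to outer:
  R_cast iron = L/(kA) = 0.0123/(53.6·46.1) = 4.978×10^-6 K/W
  R_phenolic foam = L/(kA) = 0.127/(0.0222·46.1) = 0.1241 K/W
  R_cellular glass = L/(kA) = 0.0539/(0.0535·46.1) = 0.02185 K/W
  R_common brick = L/(kA) = 0.133/(0.623·46.1) = 0.004631 K/W
ΣR = 4.978×10^-6 + 0.1241 + 0.02185 + 0.004631 = 0.1506 K/W
Q = ΔT/ΣR = (-28.2 °C − 23.3 °C)/0.1506 = -342 W
(Negative Q ⇒ heat flows inward; heat gain = 342 W.)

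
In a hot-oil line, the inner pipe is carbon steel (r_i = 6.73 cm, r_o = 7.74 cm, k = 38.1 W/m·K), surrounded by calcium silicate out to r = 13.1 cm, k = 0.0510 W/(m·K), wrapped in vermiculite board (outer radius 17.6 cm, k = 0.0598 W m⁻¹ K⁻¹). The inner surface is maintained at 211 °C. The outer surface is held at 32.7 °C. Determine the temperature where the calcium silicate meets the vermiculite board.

Series thermal resistances, inner to outer:
  R'_carbon steel = ln(0.0774/0.0673)/(2πk) = 0.1398/(2π·38.1) = 5.841×10^-4 m·K/W
  R'_calcium silicate = ln(0.131/0.0774)/(2πk) = 0.5262/(2π·0.0510) = 1.642 m·K/W
  R'_vermiculite board = ln(0.176/0.131)/(2πk) = 0.2953/(2π·0.0598) = 0.7859 m·K/W
ΣR = 5.841×10^-4 + 1.642 + 0.7859 = 2.428 m·K/W
Q' = ΔT/ΣR = (211 °C − 32.7 °C)/2.428 = 73.43 W/m
From the inner boundary to the calcium silicate/vermiculite board interface, ΣR_partial = 1.643 m·K/W.
T_interface = T_in − Q'·ΣR_partial = 211 °C − (73.43)(1.643) = 90.4 °C

T = 90.4 °C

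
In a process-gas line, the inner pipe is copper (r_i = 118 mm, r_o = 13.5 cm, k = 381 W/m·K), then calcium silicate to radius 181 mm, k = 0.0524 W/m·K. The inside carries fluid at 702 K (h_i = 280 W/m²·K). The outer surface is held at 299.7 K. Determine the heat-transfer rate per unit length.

Series thermal resistances, inner to outer:
  R'_conv,in = 1/(2πr h) = 1/(2π·0.118·280) = 0.004817 m·K/W
  R'_copper = ln(0.135/0.118)/(2πk) = 0.1346/(2π·381) = 5.622×10^-5 m·K/W
  R'_calcium silicate = ln(0.181/0.135)/(2πk) = 0.2932/(2π·0.0524) = 0.8906 m·K/W
ΣR = 0.004817 + 5.622×10^-5 + 0.8906 = 0.8955 m·K/W
Q' = ΔT/ΣR = (702 K − 299.7 K)/0.8955 = 449 W/m

Q' = 449 W/m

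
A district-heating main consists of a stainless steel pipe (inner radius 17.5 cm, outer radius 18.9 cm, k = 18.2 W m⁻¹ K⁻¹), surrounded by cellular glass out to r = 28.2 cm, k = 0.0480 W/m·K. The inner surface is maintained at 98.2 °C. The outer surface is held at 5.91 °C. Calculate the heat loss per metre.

Q' = 69.5 W/m

Treat each layer as a resistance in series:
  R'_stainless steel = ln(0.189/0.175)/(2πk) = 0.07696/(2π·18.2) = 6.730×10^-4 m·K/W
  R'_cellular glass = ln(0.282/0.189)/(2πk) = 0.4002/(2π·0.0480) = 1.327 m·K/W
ΣR = 6.730×10^-4 + 1.327 = 1.328 m·K/W
Q' = ΔT/ΣR = (98.2 °C − 5.91 °C)/1.328 = 69.5 W/m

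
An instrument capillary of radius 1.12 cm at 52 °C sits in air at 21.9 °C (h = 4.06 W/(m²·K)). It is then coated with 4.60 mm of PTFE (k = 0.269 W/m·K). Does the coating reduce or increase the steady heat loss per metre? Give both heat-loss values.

increases: 8.60 → 11.2 W/m

Critical radius for a cylinder: r_cr = k/h = 0.0663 m = 6.63 cm.
Outer radius after coating: r₂ = 0.0112 + 0.00460 = 0.01580 m.
Since r₁ < r_cr and r₂ ≤ r_cr, the coating moves toward the maximum at r_cr — heat loss rises.
Bare: R = 1/(2πr₁h) = 3.500 m·K/W; Q = 30.1/3.500 = 8.60 W/m.
Coated: R = R_cond + R_conv = 2.685 m·K/W; Q = 30.1/2.685 = 11.2 W/m.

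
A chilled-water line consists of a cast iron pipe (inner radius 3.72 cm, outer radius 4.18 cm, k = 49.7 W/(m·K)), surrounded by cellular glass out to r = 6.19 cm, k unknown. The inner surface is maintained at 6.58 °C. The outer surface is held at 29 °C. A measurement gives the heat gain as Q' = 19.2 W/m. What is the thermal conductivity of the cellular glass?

k = 0.0535 W/m·K

ΣR = ΔT/Q' = |6.58 − 29|/19.2 = 1.168 m·K/W
Known resistances:
  R'_cast iron = ln(0.0418/0.0372)/(2πk) = 0.1166/(2π·49.7) = 3.733×10^-4 m·K/W
R_cellular glass = ΣR − ΣR_known = 1.168 − 3.733×10^-4 = 1.168 m·K/W
ln(r₂/r₁)/(2πk) = 1.168 ⇒ k = 0.3926/(2π·1.168) = 0.0535 W/m·K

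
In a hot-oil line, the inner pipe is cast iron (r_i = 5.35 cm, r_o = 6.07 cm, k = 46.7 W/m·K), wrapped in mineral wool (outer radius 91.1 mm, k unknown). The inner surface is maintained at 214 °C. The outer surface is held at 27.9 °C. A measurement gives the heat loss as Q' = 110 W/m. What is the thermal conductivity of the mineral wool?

ΣR = ΔT/Q' = |214 − 27.9|/110 = 1.692 m·K/W
Known resistances:
  R'_cast iron = ln(0.0607/0.0535)/(2πk) = 0.1263/(2π·46.7) = 4.303×10^-4 m·K/W
R_mineral wool = ΣR − ΣR_known = 1.692 − 4.303×10^-4 = 1.692 m·K/W
ln(r₂/r₁)/(2πk) = 1.692 ⇒ k = 0.4060/(2π·1.692) = 0.0382 W/m·K

k = 0.0382 W/m·K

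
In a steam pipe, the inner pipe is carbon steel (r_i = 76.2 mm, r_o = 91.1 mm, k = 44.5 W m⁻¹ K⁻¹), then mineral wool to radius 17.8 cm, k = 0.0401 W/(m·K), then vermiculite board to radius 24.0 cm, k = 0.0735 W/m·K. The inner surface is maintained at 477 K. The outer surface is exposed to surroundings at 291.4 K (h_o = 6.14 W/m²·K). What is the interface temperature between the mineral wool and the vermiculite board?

Resistance network (inner→outer):
  R'_carbon steel = ln(0.0911/0.0762)/(2πk) = 0.1786/(2π·44.5) = 6.388×10^-4 m·K/W
  R'_mineral wool = ln(0.178/0.0911)/(2πk) = 0.6698/(2π·0.0401) = 2.659 m·K/W
  R'_vermiculite board = ln(0.240/0.178)/(2πk) = 0.2989/(2π·0.0735) = 0.6471 m·K/W
  R'_conv,out = 1/(2πr h) = 1/(2π·0.240·6.14) = 0.1080 m·K/W
ΣR = 6.388×10^-4 + 2.659 + 0.6471 + 0.1080 = 3.415 m·K/W
Q' = ΔT/ΣR = (477 K − 291.4 K)/3.415 = 54.35 W/m
From the inner boundary to the mineral wool/vermiculite board interface, ΣR_partial = 2.660 m·K/W.
T_interface = T_in − Q'·ΣR_partial = 477 K − (54.35)(2.660) = 332.4 K

T = 332.4 K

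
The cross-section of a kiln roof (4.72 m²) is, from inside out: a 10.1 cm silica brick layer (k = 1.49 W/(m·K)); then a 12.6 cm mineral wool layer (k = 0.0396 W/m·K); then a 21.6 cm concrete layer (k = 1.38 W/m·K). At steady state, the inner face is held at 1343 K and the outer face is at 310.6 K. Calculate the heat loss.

Q = 1430 W

Resistance network (inner→outer):
  R_silica brick = L/(kA) = 0.101/(1.49·4.72) = 0.01436 K/W
  R_mineral wool = L/(kA) = 0.126/(0.0396·4.72) = 0.6741 K/W
  R_concrete = L/(kA) = 0.216/(1.38·4.72) = 0.03316 K/W
ΣR = 0.01436 + 0.6741 + 0.03316 = 0.7216 K/W
Q = ΔT/ΣR = (1343 K − 310.6 K)/0.7216 = 1430 W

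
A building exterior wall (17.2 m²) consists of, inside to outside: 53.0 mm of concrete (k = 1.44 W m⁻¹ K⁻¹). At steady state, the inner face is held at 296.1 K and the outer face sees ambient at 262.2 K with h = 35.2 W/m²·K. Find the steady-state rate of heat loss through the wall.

Resistance network (inner→outer):
  R_concrete = L/(kA) = 0.0530/(1.44·17.2) = 0.002140 K/W
  R_conv,out = 1/(hA) = 1/(35.2·17.2) = 0.001652 K/W
ΣR = 0.002140 + 0.001652 = 0.003792 K/W
Q = ΔT/ΣR = (296.1 K − 262.2 K)/0.003792 = 8940 W

Q = 8.94 kW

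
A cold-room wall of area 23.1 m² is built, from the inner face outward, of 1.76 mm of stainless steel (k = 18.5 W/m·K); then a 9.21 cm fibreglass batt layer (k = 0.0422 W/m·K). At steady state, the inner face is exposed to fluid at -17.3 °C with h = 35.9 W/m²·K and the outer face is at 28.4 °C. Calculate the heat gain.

Resistance network (inner→outer):
  R_conv,in = 1/(hA) = 1/(35.9·23.1) = 0.001206 K/W
  R_stainless steel = L/(kA) = 0.00176/(18.5·23.1) = 4.118×10^-6 K/W
  R_fibreglass batt = L/(kA) = 0.0921/(0.0422·23.1) = 0.09448 K/W
ΣR = 0.001206 + 4.118×10^-6 + 0.09448 = 0.09569 K/W
Q = ΔT/ΣR = (-17.3 °C − 28.4 °C)/0.09569 = -478 W
(Negative Q ⇒ heat flows inward; heat gain = 478 W.)

Q = 478 W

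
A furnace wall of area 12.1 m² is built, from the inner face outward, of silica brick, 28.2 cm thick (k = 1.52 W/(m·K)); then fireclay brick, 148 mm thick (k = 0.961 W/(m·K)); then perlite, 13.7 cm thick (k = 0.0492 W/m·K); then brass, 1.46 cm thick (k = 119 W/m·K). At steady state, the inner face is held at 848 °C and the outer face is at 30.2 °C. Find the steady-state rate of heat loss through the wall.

Resistance network (inner→outer):
  R_silica brick = L/(kA) = 0.282/(1.52·12.1) = 0.01533 K/W
  R_fireclay brick = L/(kA) = 0.148/(0.961·12.1) = 0.01273 K/W
  R_perlite = L/(kA) = 0.137/(0.0492·12.1) = 0.2301 K/W
  R_brass = L/(kA) = 0.0146/(119·12.1) = 1.014×10^-5 K/W
ΣR = 0.01533 + 0.01273 + 0.2301 + 1.014×10^-5 = 0.2582 K/W
Q = ΔT/ΣR = (848 °C − 30.2 °C)/0.2582 = 3170 W

Q = 3.17 kW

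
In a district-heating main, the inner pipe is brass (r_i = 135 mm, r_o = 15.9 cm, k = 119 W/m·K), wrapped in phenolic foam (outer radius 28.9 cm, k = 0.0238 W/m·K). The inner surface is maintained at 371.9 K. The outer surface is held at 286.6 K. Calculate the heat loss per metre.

Treat each layer as a resistance in series:
  R'_brass = ln(0.159/0.135)/(2πk) = 0.1636/(2π·119) = 2.188×10^-4 m·K/W
  R'_phenolic foam = ln(0.289/0.159)/(2πk) = 0.5975/(2π·0.0238) = 3.996 m·K/W
ΣR = 2.188×10^-4 + 3.996 = 3.996 m·K/W
Q' = ΔT/ΣR = (371.9 K − 286.6 K)/3.996 = 21.3 W/m

Q' = 21.3 W/m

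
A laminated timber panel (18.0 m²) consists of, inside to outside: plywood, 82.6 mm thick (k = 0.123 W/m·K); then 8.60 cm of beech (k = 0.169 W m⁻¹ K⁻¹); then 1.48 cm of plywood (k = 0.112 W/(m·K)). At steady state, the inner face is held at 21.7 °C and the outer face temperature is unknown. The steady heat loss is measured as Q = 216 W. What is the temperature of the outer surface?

Sum the resistances:
  R_plywood = L/(kA) = 0.0826/(0.123·18.0) = 0.03731 K/W
  R_beech = L/(kA) = 0.0860/(0.169·18.0) = 0.02827 K/W
  R_plywood = L/(kA) = 0.0148/(0.112·18.0) = 0.007341 K/W
ΣR = 0.07292 K/W
ΔT = Q·ΣR = 216 × 0.07292 = 15.75 K
Heat flows outward, so T_out = T_in − ΔT = 21.7 − 15.75 = 5.95 °C

T_out = 5.95 °C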